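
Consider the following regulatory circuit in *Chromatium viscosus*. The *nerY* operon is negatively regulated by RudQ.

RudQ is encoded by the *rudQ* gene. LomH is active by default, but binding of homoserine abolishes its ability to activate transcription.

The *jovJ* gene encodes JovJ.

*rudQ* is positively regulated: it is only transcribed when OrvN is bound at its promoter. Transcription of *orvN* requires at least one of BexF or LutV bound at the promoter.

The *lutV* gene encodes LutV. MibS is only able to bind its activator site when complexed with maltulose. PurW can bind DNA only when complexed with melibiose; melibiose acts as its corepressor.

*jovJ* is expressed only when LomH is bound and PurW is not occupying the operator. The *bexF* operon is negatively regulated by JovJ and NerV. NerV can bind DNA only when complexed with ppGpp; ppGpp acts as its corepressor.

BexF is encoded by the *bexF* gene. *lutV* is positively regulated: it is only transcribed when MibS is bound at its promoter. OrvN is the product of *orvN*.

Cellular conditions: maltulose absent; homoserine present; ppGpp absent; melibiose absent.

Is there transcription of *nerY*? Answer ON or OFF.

Melibiose is absent, so PurW is inactive.
Homoserine is present, so LomH is inactive.
Required activator LomH is absent, so *jovJ* is not transcribed.
So JovJ is not produced.
ppGpp is absent, so NerV is inactive.
With no repressor bound, *bexF* is transcribed.
So BexF is produced and active.
Maltulose is absent, so MibS is inactive.
Required activator MibS is absent, so *lutV* is not transcribed.
So LutV is not produced.
Activator BexF is present, so *orvN* is transcribed.
So OrvN is produced and active.
No repressor is bound and OrvN is active, so *rudQ* is transcribed.
So RudQ is produced and active.
With repressor RudQ bound, *nerY* is not transcribed.

OFF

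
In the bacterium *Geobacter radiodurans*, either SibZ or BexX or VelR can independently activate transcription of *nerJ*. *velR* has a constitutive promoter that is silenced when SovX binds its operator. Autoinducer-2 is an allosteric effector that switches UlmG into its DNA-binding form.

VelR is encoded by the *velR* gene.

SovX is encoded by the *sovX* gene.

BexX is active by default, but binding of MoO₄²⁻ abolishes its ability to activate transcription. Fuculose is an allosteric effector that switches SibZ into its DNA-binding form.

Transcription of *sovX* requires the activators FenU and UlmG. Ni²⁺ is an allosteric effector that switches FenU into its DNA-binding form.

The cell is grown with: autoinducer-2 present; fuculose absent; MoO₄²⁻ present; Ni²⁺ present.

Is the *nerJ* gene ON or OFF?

Fuculose is absent, so SibZ is inactive.
MoO₄²⁻ is present, so BexX is inactive.
Ni²⁺ is present, so FenU is active.
Autoinducer-2 is present, so UlmG is active.
No repressor is bound and FenU and UlmG are active, so *sovX* is transcribed.
So SovX is produced and active.
With repressor SovX bound, *velR* is not transcribed.
So VelR is not produced.
No activator is available at the *nerJ* promoter, so *nerJ* is not transcribed.

OFF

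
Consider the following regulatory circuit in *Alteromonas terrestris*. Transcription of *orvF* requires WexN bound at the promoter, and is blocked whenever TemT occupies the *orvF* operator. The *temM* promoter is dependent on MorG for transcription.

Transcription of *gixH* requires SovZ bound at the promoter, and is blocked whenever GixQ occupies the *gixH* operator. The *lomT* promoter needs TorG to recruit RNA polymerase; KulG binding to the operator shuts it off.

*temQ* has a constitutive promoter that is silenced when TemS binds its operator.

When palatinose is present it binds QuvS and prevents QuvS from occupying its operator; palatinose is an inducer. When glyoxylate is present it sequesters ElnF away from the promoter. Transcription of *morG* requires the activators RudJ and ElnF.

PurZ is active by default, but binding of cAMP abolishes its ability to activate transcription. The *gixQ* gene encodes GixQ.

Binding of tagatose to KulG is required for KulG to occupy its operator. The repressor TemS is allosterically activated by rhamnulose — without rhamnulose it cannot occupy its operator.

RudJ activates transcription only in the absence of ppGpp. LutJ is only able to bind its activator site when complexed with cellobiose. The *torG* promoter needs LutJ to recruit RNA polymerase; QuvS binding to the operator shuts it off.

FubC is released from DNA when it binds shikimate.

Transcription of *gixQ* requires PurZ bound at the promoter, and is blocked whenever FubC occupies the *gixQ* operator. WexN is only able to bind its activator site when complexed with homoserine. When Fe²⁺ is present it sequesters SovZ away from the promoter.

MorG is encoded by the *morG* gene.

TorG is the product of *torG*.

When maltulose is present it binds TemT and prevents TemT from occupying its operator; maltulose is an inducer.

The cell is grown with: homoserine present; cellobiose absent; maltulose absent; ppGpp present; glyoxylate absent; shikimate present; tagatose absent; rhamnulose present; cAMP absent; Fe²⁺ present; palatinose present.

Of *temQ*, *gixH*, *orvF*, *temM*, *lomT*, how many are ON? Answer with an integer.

0

Rhamnulose is present, so TemS is active.
With repressor TemS bound, *temQ* is not transcribed.
→ *temQ* is OFF.
Shikimate is present, so FubC is inactive.
cAMP is absent, so PurZ is active.
No repressor is bound and PurZ is active, so *gixQ* is transcribed.
So GixQ is produced and active.
Fe²⁺ is present, so SovZ is inactive.
With repressor GixQ bound, *gixH* is not transcribed.
→ *gixH* is OFF.
Homoserine is present, so WexN is active.
Maltulose is absent, so TemT is active.
With repressor TemT bound, *orvF* is not transcribed.
→ *orvF* is OFF.
ppGpp is present, so RudJ is inactive.
Glyoxylate is absent, so ElnF is active.
Required activator RudJ is absent, so *morG* is not transcribed.
So MorG is not produced.
Required activator MorG is absent, so *temM* is not transcribed.
→ *temM* is OFF.
Tagatose is absent, so KulG is inactive.
Palatinose is present, so QuvS is inactive.
Cellobiose is absent, so LutJ is inactive.
Required activator LutJ is absent, so *torG* is not transcribed.
So TorG is not produced.
Required activator TorG is absent, so *lomT* is not transcribed.
→ *lomT* is OFF.
0 of the 5 genes are transcribed.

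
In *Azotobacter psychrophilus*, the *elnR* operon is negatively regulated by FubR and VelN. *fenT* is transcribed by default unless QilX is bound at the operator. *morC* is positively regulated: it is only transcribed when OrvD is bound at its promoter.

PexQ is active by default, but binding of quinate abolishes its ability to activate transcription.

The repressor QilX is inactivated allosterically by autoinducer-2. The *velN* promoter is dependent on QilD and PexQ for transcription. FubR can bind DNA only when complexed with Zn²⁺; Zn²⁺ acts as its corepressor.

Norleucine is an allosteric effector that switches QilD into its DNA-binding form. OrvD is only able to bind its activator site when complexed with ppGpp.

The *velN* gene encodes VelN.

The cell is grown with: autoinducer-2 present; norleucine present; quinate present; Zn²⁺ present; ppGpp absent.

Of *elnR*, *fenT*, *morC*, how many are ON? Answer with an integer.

1

Zn²⁺ is present, so FubR is active.
Norleucine is present, so QilD is active.
Quinate is present, so PexQ is inactive.
Required activator PexQ is absent, so *velN* is not transcribed.
So VelN is not produced.
With repressor FubR bound, *elnR* is not transcribed.
→ *elnR* is OFF.
Autoinducer-2 is present, so QilX is inactive.
With no repressor bound, *fenT* is transcribed.
→ *fenT* is ON.
ppGpp is absent, so OrvD is inactive.
Required activator OrvD is absent, so *morC* is not transcribed.
→ *morC* is OFF.
1 of the 3 genes is transcribed.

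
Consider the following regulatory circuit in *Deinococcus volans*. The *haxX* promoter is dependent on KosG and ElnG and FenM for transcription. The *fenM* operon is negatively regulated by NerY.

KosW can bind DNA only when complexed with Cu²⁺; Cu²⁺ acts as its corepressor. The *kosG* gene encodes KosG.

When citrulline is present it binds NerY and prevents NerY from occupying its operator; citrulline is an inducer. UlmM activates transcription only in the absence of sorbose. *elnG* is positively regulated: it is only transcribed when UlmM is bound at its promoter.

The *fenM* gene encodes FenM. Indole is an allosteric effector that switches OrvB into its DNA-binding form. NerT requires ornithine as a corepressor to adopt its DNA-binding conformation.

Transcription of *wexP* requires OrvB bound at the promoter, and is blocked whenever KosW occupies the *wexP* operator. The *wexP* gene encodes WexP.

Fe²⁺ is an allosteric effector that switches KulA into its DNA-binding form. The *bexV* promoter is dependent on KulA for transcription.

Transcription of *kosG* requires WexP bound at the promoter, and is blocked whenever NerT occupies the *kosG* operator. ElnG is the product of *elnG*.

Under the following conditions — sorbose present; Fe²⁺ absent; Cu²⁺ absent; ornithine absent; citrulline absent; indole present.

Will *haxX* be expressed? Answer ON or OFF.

OFF

Indole is present, so OrvB is active.
Cu²⁺ is absent, so KosW is inactive.
No repressor is bound and OrvB is active, so *wexP* is transcribed.
So WexP is produced and active.
Ornithine is absent, so NerT is inactive.
No repressor is bound and WexP is active, so *kosG* is transcribed.
So KosG is produced and active.
Sorbose is present, so UlmM is inactive.
Required activator UlmM is absent, so *elnG* is not transcribed.
So ElnG is not produced.
Citrulline is absent, so NerY is active.
With repressor NerY bound, *fenM* is not transcribed.
So FenM is not produced.
Required activator ElnG is absent, so *haxX* is not transcribed.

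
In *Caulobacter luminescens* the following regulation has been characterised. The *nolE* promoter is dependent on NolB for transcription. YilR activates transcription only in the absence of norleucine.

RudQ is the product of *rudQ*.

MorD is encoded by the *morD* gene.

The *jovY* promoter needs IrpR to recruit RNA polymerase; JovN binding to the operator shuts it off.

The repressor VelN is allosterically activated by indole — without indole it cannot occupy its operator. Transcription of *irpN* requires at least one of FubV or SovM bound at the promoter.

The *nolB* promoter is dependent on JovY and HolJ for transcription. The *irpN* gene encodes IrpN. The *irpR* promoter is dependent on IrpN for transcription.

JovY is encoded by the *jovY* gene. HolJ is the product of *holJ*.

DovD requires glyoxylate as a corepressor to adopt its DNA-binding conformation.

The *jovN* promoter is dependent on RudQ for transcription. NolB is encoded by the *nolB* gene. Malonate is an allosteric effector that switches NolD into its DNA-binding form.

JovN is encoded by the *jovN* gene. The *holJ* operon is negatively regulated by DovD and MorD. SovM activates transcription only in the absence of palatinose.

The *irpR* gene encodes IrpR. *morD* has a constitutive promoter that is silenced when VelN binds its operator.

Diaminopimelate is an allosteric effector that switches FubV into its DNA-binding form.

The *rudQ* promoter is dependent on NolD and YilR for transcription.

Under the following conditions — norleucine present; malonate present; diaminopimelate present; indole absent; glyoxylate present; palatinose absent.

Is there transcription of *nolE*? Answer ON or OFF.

OFF

Diaminopimelate is present, so FubV is active.
Palatinose is absent, so SovM is active.
Activator FubV is present, so *irpN* is transcribed.
So IrpN is produced and active.
No repressor is bound and IrpN is active, so *irpR* is transcribed.
So IrpR is produced and active.
Malonate is present, so NolD is active.
Norleucine is present, so YilR is inactive.
Required activator YilR is absent, so *rudQ* is not transcribed.
So RudQ is not produced.
Required activator RudQ is absent, so *jovN* is not transcribed.
So JovN is not produced.
No repressor is bound and IrpR is active, so *jovY* is transcribed.
So JovY is produced and active.
Glyoxylate is present, so DovD is active.
Indole is absent, so VelN is inactive.
With no repressor bound, *morD* is transcribed.
So MorD is produced and active.
With repressor DovD bound, *holJ* is not transcribed.
So HolJ is not produced.
Required activator HolJ is absent, so *nolB* is not transcribed.
So NolB is not produced.
Required activator NolB is absent, so *nolE* is not transcribed.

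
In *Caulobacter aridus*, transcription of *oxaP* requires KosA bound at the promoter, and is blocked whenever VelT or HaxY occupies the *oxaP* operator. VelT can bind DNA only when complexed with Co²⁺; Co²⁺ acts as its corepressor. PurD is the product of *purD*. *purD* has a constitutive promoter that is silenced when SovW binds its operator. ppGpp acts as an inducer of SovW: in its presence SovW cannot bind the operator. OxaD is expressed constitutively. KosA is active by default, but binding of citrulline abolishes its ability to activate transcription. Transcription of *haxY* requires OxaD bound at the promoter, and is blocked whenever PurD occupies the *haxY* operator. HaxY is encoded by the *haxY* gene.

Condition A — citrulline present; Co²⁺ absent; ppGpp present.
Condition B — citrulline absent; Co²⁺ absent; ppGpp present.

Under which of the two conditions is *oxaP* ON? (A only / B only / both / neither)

B only

Condition A:
Citrulline is present, so KosA is inactive.
Co²⁺ is absent, so VelT is inactive.
OxaD is produced constitutively and is active.
ppGpp is present, so SovW is inactive.
With no repressor bound, *purD* is transcribed.
So PurD is produced and active.
With repressor PurD bound, *haxY* is not transcribed.
So HaxY is not produced.
Required activator KosA is absent, so *oxaP* is not transcribed.
→ *oxaP* is OFF in A.
Condition B:
Citrulline is absent, so KosA is active.
Co²⁺ is absent, so VelT is inactive.
OxaD is produced constitutively and is active.
ppGpp is present, so SovW is inactive.
With no repressor bound, *purD* is transcribed.
So PurD is produced and active.
With repressor PurD bound, *haxY* is not transcribed.
So HaxY is not produced.
No repressor is bound and KosA is active, so *oxaP* is transcribed.
→ *oxaP* is ON in B.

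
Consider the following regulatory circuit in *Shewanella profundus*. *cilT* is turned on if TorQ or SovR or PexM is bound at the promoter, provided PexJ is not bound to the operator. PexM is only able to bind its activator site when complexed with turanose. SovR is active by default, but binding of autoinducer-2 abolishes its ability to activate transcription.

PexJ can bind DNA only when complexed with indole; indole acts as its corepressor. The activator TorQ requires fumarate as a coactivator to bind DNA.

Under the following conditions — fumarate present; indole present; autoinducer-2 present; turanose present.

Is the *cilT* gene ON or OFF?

Fumarate is present, so TorQ is active.
Autoinducer-2 is present, so SovR is inactive.
Indole is present, so PexJ is active.
Turanose is present, so PexM is active.
With repressor PexJ bound, *cilT* is not transcribed.

OFF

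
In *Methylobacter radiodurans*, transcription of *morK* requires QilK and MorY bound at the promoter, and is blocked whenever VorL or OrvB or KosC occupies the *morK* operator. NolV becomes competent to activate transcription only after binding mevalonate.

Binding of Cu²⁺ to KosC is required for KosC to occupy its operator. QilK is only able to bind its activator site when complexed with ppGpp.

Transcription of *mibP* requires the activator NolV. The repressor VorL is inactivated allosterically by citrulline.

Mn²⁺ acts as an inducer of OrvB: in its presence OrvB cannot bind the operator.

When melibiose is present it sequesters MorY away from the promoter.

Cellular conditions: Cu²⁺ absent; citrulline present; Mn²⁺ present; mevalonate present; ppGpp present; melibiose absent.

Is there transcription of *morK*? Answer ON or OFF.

Citrulline is present, so VorL is inactive.
Mn²⁺ is present, so OrvB is inactive.
Cu²⁺ is absent, so KosC is inactive.
ppGpp is present, so QilK is active.
Melibiose is absent, so MorY is active.
No repressor is bound and QilK and MorY are active, so *morK* is transcribed.

ON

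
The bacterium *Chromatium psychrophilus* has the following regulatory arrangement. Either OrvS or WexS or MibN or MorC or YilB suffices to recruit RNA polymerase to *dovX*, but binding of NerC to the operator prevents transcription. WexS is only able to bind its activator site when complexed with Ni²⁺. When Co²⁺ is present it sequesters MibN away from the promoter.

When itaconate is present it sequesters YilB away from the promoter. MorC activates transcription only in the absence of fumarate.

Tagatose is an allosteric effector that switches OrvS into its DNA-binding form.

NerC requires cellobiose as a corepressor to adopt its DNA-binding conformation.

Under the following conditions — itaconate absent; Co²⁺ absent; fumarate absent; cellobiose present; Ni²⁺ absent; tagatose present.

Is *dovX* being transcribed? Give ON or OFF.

OFF

Tagatose is present, so OrvS is active.
Cellobiose is present, so NerC is active.
Ni²⁺ is absent, so WexS is inactive.
Co²⁺ is absent, so MibN is active.
Fumarate is absent, so MorC is active.
Itaconate is absent, so YilB is active.
With repressor NerC bound, *dovX* is not transcribed.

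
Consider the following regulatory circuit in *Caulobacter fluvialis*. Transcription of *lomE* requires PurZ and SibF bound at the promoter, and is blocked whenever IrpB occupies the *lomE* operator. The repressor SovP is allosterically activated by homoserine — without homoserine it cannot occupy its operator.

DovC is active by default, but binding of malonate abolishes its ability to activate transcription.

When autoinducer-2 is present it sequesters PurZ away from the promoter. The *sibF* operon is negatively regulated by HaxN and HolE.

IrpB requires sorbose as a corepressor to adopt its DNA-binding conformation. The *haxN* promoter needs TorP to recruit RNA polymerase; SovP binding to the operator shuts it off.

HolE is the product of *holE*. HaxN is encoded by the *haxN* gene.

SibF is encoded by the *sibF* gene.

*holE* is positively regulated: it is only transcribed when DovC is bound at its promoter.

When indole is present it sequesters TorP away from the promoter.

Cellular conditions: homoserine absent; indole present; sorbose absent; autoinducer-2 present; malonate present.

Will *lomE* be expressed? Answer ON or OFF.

Sorbose is absent, so IrpB is inactive.
Autoinducer-2 is present, so PurZ is inactive.
Indole is present, so TorP is inactive.
Homoserine is absent, so SovP is inactive.
Required activator TorP is absent, so *haxN* is not transcribed.
So HaxN is not produced.
Malonate is present, so DovC is inactive.
Required activator DovC is absent, so *holE* is not transcribed.
So HolE is not produced.
With no repressor bound, *sibF* is transcribed.
So SibF is produced and active.
Required activator PurZ is absent, so *lomE* is not transcribed.

OFF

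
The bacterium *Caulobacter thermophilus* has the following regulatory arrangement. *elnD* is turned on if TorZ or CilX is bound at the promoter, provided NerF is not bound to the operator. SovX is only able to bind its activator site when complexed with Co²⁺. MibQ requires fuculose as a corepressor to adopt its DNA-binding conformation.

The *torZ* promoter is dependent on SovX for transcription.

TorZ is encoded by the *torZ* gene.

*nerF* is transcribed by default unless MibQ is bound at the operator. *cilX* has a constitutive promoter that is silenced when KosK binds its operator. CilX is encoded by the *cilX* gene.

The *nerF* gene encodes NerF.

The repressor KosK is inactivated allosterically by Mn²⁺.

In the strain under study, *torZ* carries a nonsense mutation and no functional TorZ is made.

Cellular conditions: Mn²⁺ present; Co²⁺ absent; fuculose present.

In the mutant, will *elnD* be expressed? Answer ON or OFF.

ON

Fuculose is present, so MibQ is active.
With repressor MibQ bound, *nerF* is not transcribed.
So NerF is not produced.
TorZ is non-functional in this strain, so it has no effect.
Mn²⁺ is present, so KosK is inactive.
With no repressor bound, *cilX* is transcribed.
So CilX is produced and active.
Activator CilX is present, so *elnD* is transcribed.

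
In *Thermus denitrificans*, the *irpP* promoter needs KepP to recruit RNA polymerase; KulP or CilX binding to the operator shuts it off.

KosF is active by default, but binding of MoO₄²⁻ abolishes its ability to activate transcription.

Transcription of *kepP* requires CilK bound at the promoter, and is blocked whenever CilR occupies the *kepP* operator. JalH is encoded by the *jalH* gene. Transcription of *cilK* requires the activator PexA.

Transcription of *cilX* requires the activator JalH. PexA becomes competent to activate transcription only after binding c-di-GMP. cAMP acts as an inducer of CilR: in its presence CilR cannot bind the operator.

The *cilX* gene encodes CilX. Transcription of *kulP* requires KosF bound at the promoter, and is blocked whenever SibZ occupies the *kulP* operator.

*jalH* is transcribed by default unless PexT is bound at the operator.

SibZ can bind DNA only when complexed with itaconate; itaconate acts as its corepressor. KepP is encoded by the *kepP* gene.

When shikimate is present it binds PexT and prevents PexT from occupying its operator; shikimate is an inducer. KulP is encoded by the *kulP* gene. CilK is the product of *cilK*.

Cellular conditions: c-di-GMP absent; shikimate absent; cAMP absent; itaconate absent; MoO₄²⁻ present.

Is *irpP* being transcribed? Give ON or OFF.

OFF

Itaconate is absent, so SibZ is inactive.
MoO₄²⁻ is present, so KosF is inactive.
Required activator KosF is absent, so *kulP* is not transcribed.
So KulP is not produced.
Shikimate is absent, so PexT is active.
With repressor PexT bound, *jalH* is not transcribed.
So JalH is not produced.
Required activator JalH is absent, so *cilX* is not transcribed.
So CilX is not produced.
cAMP is absent, so CilR is active.
c-di-GMP is absent, so PexA is inactive.
Required activator PexA is absent, so *cilK* is not transcribed.
So CilK is not produced.
With repressor CilR bound, *kepP* is not transcribed.
So KepP is not produced.
Required activator KepP is absent, so *irpP* is not transcribed.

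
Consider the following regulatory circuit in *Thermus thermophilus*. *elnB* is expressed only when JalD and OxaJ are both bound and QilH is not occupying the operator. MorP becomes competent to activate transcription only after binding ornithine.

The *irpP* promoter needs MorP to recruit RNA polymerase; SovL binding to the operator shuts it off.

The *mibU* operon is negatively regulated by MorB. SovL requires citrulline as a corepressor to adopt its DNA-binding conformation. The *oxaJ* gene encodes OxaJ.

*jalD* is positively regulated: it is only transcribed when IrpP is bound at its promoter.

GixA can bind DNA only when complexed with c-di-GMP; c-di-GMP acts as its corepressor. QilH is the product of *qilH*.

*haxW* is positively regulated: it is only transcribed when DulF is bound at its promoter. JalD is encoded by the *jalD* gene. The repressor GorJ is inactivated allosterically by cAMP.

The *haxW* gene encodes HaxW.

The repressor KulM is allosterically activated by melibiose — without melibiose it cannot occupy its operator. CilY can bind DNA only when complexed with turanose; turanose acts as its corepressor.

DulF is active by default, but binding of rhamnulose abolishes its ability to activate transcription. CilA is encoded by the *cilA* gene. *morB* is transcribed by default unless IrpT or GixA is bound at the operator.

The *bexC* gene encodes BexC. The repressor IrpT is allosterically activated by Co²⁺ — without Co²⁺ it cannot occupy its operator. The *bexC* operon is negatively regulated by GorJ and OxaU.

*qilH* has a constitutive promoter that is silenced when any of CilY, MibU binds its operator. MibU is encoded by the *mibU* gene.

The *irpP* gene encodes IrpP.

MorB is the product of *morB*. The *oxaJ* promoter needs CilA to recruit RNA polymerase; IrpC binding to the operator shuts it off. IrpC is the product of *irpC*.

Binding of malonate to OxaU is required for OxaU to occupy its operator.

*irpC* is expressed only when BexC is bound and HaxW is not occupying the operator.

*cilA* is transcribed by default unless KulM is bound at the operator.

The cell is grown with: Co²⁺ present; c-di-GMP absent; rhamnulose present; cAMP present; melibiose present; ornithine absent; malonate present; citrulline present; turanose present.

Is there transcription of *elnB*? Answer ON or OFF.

Citrulline is present, so SovL is active.
Ornithine is absent, so MorP is inactive.
With repressor SovL bound, *irpP* is not transcribed.
So IrpP is not produced.
Required activator IrpP is absent, so *jalD* is not transcribed.
So JalD is not produced.
Turanose is present, so CilY is active.
Co²⁺ is present, so IrpT is active.
c-di-GMP is absent, so GixA is inactive.
With repressor IrpT bound, *morB* is not transcribed.
So MorB is not produced.
With no repressor bound, *mibU* is transcribed.
So MibU is produced and active.
With repressor CilY bound, *qilH* is not transcribed.
So QilH is not produced.
Melibiose is present, so KulM is active.
With repressor KulM bound, *cilA* is not transcribed.
So CilA is not produced.
cAMP is present, so GorJ is inactive.
Malonate is present, so OxaU is active.
With repressor OxaU bound, *bexC* is not transcribed.
So BexC is not produced.
Rhamnulose is present, so DulF is inactive.
Required activator DulF is absent, so *haxW* is not transcribed.
So HaxW is not produced.
Required activator BexC is absent, so *irpC* is not transcribed.
So IrpC is not produced.
Required activator CilA is absent, so *oxaJ* is not transcribed.
So OxaJ is not produced.
Required activator JalD is absent, so *elnB* is not transcribed.

OFF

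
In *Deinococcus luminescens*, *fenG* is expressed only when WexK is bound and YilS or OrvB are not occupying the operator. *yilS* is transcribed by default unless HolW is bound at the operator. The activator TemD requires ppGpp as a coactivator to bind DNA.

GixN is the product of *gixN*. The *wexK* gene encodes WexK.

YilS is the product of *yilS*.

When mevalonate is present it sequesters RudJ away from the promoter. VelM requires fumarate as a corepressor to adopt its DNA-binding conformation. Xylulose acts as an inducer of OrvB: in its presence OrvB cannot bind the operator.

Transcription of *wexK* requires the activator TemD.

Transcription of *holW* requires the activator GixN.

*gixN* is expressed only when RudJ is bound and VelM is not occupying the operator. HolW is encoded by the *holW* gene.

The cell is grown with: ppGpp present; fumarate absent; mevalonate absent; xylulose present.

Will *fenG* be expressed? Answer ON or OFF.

Fumarate is absent, so VelM is inactive.
Mevalonate is absent, so RudJ is active.
No repressor is bound and RudJ is active, so *gixN* is transcribed.
So GixN is produced and active.
No repressor is bound and GixN is active, so *holW* is transcribed.
So HolW is produced and active.
With repressor HolW bound, *yilS* is not transcribed.
So YilS is not produced.
Xylulose is present, so OrvB is inactive.
ppGpp is present, so TemD is active.
No repressor is bound and TemD is active, so *wexK* is transcribed.
So WexK is produced and active.
No repressor is bound and WexK is active, so *fenG* is transcribed.

ON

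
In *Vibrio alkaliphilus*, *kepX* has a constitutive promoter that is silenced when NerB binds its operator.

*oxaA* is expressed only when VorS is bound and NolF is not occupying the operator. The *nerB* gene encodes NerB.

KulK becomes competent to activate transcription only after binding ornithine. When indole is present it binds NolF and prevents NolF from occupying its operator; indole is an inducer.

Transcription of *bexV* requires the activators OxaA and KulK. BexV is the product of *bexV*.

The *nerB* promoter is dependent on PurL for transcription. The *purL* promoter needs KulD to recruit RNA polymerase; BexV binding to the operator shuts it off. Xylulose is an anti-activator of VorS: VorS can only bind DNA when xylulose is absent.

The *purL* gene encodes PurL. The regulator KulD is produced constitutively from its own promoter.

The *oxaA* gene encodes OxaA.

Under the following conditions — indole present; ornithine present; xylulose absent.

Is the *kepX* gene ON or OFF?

ON

Indole is present, so NolF is inactive.
Xylulose is absent, so VorS is active.
No repressor is bound and VorS is active, so *oxaA* is transcribed.
So OxaA is produced and active.
Ornithine is present, so KulK is active.
No repressor is bound and OxaA and KulK are active, so *bexV* is transcribed.
So BexV is produced and active.
KulD is produced constitutively and is active.
With repressor BexV bound, *purL* is not transcribed.
So PurL is not produced.
Required activator PurL is absent, so *nerB* is not transcribed.
So NerB is not produced.
With no repressor bound, *kepX* is transcribed.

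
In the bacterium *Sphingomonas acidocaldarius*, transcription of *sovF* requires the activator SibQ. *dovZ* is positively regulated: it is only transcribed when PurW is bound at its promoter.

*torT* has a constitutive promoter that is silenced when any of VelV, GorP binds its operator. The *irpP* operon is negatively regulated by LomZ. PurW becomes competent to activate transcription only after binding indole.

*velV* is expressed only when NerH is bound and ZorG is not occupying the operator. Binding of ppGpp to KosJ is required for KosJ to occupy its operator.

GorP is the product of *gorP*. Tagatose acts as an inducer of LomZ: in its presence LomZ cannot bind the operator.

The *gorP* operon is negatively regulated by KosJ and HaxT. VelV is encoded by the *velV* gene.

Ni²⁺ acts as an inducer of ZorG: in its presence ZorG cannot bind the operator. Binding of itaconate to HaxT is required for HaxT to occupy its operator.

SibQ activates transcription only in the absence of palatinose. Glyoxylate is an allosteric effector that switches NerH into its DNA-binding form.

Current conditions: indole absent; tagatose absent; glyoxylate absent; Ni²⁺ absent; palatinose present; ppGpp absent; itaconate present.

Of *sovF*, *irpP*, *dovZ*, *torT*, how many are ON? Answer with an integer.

Palatinose is present, so SibQ is inactive.
Required activator SibQ is absent, so *sovF* is not transcribed.
→ *sovF* is OFF.
Tagatose is absent, so LomZ is active.
With repressor LomZ bound, *irpP* is not transcribed.
→ *irpP* is OFF.
Indole is absent, so PurW is inactive.
Required activator PurW is absent, so *dovZ* is not transcribed.
→ *dovZ* is OFF.
Ni²⁺ is absent, so ZorG is active.
Glyoxylate is absent, so NerH is inactive.
With repressor ZorG bound, *velV* is not transcribed.
So VelV is not produced.
ppGpp is absent, so KosJ is inactive.
Itaconate is present, so HaxT is active.
With repressor HaxT bound, *gorP* is not transcribed.
So GorP is not produced.
With no repressor bound, *torT* is transcribed.
→ *torT* is ON.
1 of the 4 genes is transcribed.

1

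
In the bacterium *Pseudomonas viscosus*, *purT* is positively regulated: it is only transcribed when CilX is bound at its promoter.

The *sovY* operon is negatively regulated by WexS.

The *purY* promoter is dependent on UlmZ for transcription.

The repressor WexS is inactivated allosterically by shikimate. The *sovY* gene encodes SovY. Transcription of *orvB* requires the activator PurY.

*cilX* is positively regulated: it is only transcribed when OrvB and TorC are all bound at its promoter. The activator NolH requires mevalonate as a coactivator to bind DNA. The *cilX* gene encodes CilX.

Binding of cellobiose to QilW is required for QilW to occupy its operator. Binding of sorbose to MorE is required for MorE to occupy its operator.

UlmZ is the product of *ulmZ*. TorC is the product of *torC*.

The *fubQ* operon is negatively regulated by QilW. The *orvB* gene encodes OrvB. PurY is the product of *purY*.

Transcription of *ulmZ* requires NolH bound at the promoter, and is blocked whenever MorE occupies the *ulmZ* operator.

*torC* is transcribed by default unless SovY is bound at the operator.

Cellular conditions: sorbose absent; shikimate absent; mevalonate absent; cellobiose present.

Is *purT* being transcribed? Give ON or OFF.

Sorbose is absent, so MorE is inactive.
Mevalonate is absent, so NolH is inactive.
Required activator NolH is absent, so *ulmZ* is not transcribed.
So UlmZ is not produced.
Required activator UlmZ is absent, so *purY* is not transcribed.
So PurY is not produced.
Required activator PurY is absent, so *orvB* is not transcribed.
So OrvB is not produced.
Shikimate is absent, so WexS is active.
With repressor WexS bound, *sovY* is not transcribed.
So SovY is not produced.
With no repressor bound, *torC* is transcribed.
So TorC is produced and active.
Required activator OrvB is absent, so *cilX* is not transcribed.
So CilX is not produced.
Required activator CilX is absent, so *purT* is not transcribed.

OFF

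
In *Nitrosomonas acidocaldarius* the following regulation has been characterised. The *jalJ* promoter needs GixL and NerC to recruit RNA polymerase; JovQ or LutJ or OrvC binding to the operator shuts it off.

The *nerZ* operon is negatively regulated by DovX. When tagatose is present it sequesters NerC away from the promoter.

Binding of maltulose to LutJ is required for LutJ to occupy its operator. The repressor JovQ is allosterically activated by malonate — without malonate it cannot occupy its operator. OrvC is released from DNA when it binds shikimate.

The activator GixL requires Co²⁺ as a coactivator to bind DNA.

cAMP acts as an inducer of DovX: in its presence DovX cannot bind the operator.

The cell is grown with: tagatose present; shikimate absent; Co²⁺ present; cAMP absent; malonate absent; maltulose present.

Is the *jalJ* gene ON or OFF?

OFF

Co²⁺ is present, so GixL is active.
Malonate is absent, so JovQ is inactive.
Maltulose is present, so LutJ is active.
Shikimate is absent, so OrvC is active.
Tagatose is present, so NerC is inactive.
With repressor LutJ bound, *jalJ* is not transcribed.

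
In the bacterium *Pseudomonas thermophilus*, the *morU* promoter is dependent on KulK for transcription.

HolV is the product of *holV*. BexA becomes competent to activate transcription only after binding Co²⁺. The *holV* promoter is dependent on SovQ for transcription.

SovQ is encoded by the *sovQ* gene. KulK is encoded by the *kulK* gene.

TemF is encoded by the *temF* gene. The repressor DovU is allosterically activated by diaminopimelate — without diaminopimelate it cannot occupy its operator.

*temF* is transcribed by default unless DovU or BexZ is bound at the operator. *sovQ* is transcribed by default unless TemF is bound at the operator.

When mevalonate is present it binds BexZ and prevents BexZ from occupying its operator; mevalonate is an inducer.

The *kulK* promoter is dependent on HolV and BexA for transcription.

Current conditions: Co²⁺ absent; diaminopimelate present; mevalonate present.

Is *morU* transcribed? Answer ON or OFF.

OFF

Diaminopimelate is present, so DovU is active.
Mevalonate is present, so BexZ is inactive.
With repressor DovU bound, *temF* is not transcribed.
So TemF is not produced.
With no repressor bound, *sovQ* is transcribed.
So SovQ is produced and active.
No repressor is bound and SovQ is active, so *holV* is transcribed.
So HolV is produced and active.
Co²⁺ is absent, so BexA is inactive.
Required activator BexA is absent, so *kulK* is not transcribed.
So KulK is not produced.
Required activator KulK is absent, so *morU* is not transcribed.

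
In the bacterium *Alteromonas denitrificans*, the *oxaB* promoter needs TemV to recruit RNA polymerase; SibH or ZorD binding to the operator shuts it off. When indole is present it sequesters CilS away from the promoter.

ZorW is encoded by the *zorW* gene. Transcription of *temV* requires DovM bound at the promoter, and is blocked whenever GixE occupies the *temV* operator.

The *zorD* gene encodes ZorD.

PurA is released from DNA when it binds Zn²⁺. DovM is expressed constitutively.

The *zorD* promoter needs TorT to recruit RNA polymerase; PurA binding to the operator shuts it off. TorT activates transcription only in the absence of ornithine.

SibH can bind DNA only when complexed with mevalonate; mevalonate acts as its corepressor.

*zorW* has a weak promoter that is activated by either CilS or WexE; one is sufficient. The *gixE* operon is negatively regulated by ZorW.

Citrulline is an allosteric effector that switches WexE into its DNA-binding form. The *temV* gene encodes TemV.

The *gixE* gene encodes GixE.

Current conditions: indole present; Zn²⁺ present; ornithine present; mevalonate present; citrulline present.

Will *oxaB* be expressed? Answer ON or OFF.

OFF

Mevalonate is present, so SibH is active.
Zn²⁺ is present, so PurA is inactive.
Ornithine is present, so TorT is inactive.
Required activator TorT is absent, so *zorD* is not transcribed.
So ZorD is not produced.
Indole is present, so CilS is inactive.
Citrulline is present, so WexE is active.
Activator WexE is present, so *zorW* is transcribed.
So ZorW is produced and active.
With repressor ZorW bound, *gixE* is not transcribed.
So GixE is not produced.
DovM is produced constitutively and is active.
No repressor is bound and DovM is active, so *temV* is transcribed.
So TemV is produced and active.
With repressor SibH bound, *oxaB* is not transcribed.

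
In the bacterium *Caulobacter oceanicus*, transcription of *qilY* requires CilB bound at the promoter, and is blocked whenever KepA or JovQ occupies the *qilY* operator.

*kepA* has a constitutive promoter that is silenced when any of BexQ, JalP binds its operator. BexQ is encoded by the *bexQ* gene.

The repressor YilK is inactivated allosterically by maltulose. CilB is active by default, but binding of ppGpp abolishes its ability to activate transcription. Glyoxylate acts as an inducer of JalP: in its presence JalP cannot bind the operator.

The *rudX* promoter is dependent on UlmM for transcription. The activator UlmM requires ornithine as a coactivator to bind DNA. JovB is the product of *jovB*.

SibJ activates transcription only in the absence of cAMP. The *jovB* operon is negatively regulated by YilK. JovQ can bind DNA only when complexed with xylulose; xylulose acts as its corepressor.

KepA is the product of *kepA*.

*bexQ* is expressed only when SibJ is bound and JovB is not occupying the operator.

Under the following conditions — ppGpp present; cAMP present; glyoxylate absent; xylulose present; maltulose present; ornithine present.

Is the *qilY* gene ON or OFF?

OFF

Maltulose is present, so YilK is inactive.
With no repressor bound, *jovB* is transcribed.
So JovB is produced and active.
cAMP is present, so SibJ is inactive.
With repressor JovB bound, *bexQ* is not transcribed.
So BexQ is not produced.
Glyoxylate is absent, so JalP is active.
With repressor JalP bound, *kepA* is not transcribed.
So KepA is not produced.
ppGpp is present, so CilB is inactive.
Xylulose is present, so JovQ is active.
With repressor JovQ bound, *qilY* is not transcribed.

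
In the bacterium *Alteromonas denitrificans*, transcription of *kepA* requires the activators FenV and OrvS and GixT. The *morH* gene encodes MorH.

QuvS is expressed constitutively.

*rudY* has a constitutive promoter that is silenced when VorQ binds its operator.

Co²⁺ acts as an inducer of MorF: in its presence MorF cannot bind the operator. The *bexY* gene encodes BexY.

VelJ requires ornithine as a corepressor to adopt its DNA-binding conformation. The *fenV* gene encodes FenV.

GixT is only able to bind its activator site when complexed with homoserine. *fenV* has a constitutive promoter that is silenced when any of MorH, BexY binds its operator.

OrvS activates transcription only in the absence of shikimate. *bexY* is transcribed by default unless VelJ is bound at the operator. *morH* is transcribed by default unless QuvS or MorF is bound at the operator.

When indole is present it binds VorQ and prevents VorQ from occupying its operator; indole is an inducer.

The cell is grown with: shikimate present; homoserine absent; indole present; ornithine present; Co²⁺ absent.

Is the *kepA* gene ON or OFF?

OFF

QuvS is produced constitutively and is active.
Co²⁺ is absent, so MorF is active.
With repressor QuvS bound, *morH* is not transcribed.
So MorH is not produced.
Ornithine is present, so VelJ is active.
With repressor VelJ bound, *bexY* is not transcribed.
So BexY is not produced.
With no repressor bound, *fenV* is transcribed.
So FenV is produced and active.
Shikimate is present, so OrvS is inactive.
Homoserine is absent, so GixT is inactive.
Required activator OrvS is absent, so *kepA* is not transcribed.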